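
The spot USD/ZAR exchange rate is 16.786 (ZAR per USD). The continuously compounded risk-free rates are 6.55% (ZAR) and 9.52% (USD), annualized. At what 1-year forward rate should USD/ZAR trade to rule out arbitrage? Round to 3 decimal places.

F = S·e^((r_ZAR − r_USD)T) = 16.786 · e^((0.0655 − 0.0952) × 1)
= 16.786 · e^-0.029700 = 16.786 × 0.970737
F = 16.295 ZAR per USD

16.295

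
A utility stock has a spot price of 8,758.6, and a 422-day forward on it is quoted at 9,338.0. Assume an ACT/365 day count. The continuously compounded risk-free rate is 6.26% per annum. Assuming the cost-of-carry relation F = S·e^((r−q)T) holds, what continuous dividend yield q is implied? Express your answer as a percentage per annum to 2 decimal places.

From F = S·e^((r−q)T): (r − q) = ln(F/S)/T
ln(9338.0/8758.6) = ln(1.066152) = 0.064056
(r − q) = 0.064056 / (422/365) = 0.055404
q = r − ln(F/S)/T = 0.0626 − 0.055404 = 0.007196
q = 0.72%

0.72%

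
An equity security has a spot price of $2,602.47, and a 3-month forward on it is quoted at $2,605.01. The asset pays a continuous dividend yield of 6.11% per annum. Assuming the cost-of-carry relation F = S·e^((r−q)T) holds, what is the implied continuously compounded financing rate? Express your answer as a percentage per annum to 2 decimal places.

6.50%

From F = S·e^((r−q)T): (r − q) = ln(F/S)/T
ln(2605.01/2602.47) = ln(1.000976) = 0.000976
(r − q) = 0.000976 / (3/12) = 0.003904
r = ln(F/S)/T + q = 0.003904 + 0.0611 = 0.065004
r = 6.50%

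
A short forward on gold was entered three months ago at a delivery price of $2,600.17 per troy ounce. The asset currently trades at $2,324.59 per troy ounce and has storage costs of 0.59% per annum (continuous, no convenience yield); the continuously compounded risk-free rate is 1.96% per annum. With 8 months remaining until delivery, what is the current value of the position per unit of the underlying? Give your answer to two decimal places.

Current fair forward for the remaining 8 months: F = S·e^((r + u)·T), (r + u) = 0.0196 + 0.0059 = 0.0255
F = 2324.59 · e^(0.0255 × 8/12) = 2324.59 × 1.01714532 = 2364.4458
Value of long forward = (F − K)·e^(−rT) = (2364.4458 − 2600.17) · e^(−0.0196·8/12)
= -235.7242 × 0.98701833 = -232.66
Short position value = −(long value) = $232.66

$232.66 per troy ounce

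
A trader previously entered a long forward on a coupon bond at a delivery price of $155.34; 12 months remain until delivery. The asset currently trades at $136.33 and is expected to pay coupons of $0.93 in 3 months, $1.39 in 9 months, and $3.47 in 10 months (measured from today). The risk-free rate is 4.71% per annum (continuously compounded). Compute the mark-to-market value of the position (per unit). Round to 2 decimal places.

-$17.46

PV(remaining coupons) I = 0.93·e^(−0.0471·3/12) + 1.39·e^(−0.0471·9/12) + 3.47·e^(−0.0471·10/12) = 5.5973
Current forward F = (S − I)·e^(rT) = (136.33 − 5.5973)·e^(0.0471·12/12) = 130.7327 × 1.048227 = 137.0375
Value (long) = (F − K)·e^(−rT) = (137.0375 − 155.34) × 0.953992 = -17.4604
Value = -$17.46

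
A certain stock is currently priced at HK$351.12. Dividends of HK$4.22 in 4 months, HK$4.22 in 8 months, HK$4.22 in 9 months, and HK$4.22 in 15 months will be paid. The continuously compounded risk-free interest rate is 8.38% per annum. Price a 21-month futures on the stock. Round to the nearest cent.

HK$388.22

PV(dividends) I = 4.22·e^(−0.0838·4/12) + 4.22·e^(−0.0838·8/12) + 4.22·e^(−0.0838·9/12) + 4.22·e^(−0.0838·15/12)
I = 4.1038 + 3.9907 + 3.9629 + 3.8003 = 15.8577
F = (S − I)·e^(rT) = (351.12 − 15.8577) · e^(0.0838·21/12)
= 335.2623 · e^0.146650 = 335.2623 × 1.157949 = HK$388.22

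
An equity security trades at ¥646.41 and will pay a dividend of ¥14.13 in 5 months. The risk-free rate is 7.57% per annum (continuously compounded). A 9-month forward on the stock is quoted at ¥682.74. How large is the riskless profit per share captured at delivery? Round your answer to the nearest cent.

PV(dividends) I = 14.13·e^(−0.0757·5/12) = 13.6913
Fair forward F* = (S − I)·e^(rT) = (646.41 − 13.6913)·e^0.056775 = 632.7187 × 1.058418 = 669.6809
Market ¥682.74 > fair 669.6809: forward overpriced → cash-and-carry (borrow at r, buy the stock and collect the dividends, short the forward).
Profit at T = |F_mkt − F*| = |682.74 − 669.6809| = ¥13.06 per share

¥13.06 per share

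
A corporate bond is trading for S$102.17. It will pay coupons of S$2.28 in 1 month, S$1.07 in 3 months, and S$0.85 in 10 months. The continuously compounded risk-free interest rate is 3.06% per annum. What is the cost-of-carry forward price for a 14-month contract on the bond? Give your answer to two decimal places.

PV(coupons) I = 2.28·e^(−0.0306·1/12) + 1.07·e^(−0.0306·3/12) + 0.85·e^(−0.0306·10/12)
I = 2.2742 + 1.0618 + 0.8286 = 4.1646
F = (S − I)·e^(rT) = (102.17 − 4.1646) · e^(0.0306·14/12)
= 98.0054 · e^0.035700 = 98.0054 × 1.036345 = S$101.57

S$101.57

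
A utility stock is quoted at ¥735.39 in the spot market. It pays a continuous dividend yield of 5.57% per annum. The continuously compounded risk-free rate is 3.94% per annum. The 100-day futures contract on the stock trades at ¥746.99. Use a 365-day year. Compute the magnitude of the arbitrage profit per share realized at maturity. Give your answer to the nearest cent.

Fair futures: F* = S·e^(carry·T), with carry = (r − q) = 0.0394 − 0.0557 = -0.0163
F* = 735.39 · e^(-0.0163 × 100/365) = 735.39 · e^-0.004466 = 735.39 × 0.995544 = ¥732.1131
Market ¥746.99 > fair ¥732.1131: forward overpriced → cash-and-carry (buy spot, short the forward).
At maturity, profit = |F_mkt − F*| = |746.99 − 732.1131| = ¥14.88 per share

¥14.88 per share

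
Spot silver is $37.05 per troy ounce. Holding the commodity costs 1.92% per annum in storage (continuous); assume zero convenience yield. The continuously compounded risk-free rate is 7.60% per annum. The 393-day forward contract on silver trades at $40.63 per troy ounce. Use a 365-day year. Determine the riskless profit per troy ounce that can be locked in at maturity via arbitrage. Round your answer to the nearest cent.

$0.42 per troy ounce

Fair forward: F* = S·e^(carry·T), with carry = (r + u) = 0.0760 + 0.0192 = 0.0952
F* = 37.05 · e^(0.0952 × 393/365) = 37.05 · e^0.102503 = 37.05 × 1.107941 = $41.0492
Market $40.63 < fair $41.0492: forward underpriced → reverse cash-and-carry (short spot, go long the forward).
At maturity, profit = |F_mkt − F*| = |40.63 − 41.0492| = $0.42 per troy ounce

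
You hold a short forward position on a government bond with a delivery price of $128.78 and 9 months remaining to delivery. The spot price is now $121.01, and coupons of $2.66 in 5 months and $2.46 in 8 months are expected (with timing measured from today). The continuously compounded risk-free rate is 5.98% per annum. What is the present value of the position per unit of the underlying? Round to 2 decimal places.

$7.08

PV(remaining coupons) I = 2.66·e^(−0.0598·5/12) + 2.46·e^(−0.0598·8/12) = 4.9584
Current forward F = (S − I)·e^(rT) = (121.01 − 4.9584)·e^(0.0598·9/12) = 116.0516 × 1.045871 = 121.3750
Value (long) = (F − K)·e^(−rT) = (121.3750 − 128.78) × 0.956141 = -7.0802
Short position value = −(long value) = $7.08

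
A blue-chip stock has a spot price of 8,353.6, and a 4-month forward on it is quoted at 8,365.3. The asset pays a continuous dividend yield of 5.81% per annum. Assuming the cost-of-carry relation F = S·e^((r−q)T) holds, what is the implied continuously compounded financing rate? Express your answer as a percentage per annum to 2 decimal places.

6.23%

From F = S·e^((r−q)T): (r − q) = ln(F/S)/T
ln(8365.3/8353.6) = ln(1.001401) = 0.001400
(r − q) = 0.001400 / (4/12) = 0.004200
r = ln(F/S)/T + q = 0.004200 + 0.0581 = 0.062300
r = 6.23%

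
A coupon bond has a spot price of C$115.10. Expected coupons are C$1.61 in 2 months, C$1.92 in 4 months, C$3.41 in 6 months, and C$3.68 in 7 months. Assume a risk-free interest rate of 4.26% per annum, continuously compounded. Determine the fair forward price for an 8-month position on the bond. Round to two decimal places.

PV(coupons) I = 1.61·e^(−0.0426·2/12) + 1.92·e^(−0.0426·4/12) + 3.41·e^(−0.0426·6/12) + 3.68·e^(−0.0426·7/12)
I = 1.5986 + 1.8929 + 3.3381 + 3.5897 = 10.4193
F = (S − I)·e^(rT) = (115.10 − 10.4193) · e^(0.0426·8/12)
= 104.6807 · e^0.028400 = 104.6807 × 1.028807 = C$107.70

C$107.70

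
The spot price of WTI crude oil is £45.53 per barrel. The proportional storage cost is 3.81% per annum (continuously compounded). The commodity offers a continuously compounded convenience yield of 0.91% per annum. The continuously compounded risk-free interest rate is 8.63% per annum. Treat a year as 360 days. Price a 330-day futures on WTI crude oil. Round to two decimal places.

£50.61 per barrel

Net carry = r + u − y = 0.0863 + 0.0381 − 0.0091 = 0.1153
F = S·e^((r+u−y)T) = 45.53 · e^(0.1153 × 330/360) = 45.53 · e^0.105692
= 45.53 × 1.111479 = £50.61 per barrel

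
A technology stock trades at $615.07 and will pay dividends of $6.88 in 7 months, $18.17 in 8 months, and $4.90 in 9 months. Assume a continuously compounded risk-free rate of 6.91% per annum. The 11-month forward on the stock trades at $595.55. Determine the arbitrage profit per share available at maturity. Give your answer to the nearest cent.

$29.26 per share

PV(dividends) I = 6.88·e^(−0.0691·7/12) + 18.17·e^(−0.0691·8/12) + 4.90·e^(−0.0691·9/12) = 28.6127
Fair forward F* = (S − I)·e^(rT) = (615.07 − 28.6127)·e^0.063342 = 586.4573 × 1.065391 = 624.8063
Market $595.55 < fair 624.8063: forward underpriced → reverse cash-and-carry (short the stock, invest proceeds at r, pay the dividends, go long the forward).
Profit at T = |F_mkt − F*| = |595.55 − 624.8063| = $29.26 per share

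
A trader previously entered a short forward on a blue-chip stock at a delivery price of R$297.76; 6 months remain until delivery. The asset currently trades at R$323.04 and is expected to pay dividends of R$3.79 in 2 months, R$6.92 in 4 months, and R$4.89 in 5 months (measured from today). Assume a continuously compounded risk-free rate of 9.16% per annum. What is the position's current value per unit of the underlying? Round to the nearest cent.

-R$23.46

PV(remaining dividends) I = 3.79·e^(−0.0916·2/12) + 6.92·e^(−0.0916·4/12) + 4.89·e^(−0.0916·5/12) = 15.1514
Current forward F = (S − I)·e^(rT) = (323.04 − 15.1514)·e^(0.0916·6/12) = 307.8886 × 1.046865 = 322.3178
Value (long) = (F − K)·e^(−rT) = (322.3178 − 297.76) × 0.955233 = 23.4584
Short position value = −(long value) = -R$23.46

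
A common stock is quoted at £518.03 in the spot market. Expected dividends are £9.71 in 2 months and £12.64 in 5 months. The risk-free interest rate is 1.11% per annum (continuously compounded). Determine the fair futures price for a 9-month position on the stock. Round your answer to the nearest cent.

PV(dividends) I = 9.71·e^(−0.0111·2/12) + 12.64·e^(−0.0111·5/12)
I = 9.6921 + 12.5817 = 22.2738
F = (S − I)·e^(rT) = (518.03 − 22.2738) · e^(0.0111·9/12)
= 495.7562 · e^0.008325 = 495.7562 × 1.008360 = £499.90

£499.90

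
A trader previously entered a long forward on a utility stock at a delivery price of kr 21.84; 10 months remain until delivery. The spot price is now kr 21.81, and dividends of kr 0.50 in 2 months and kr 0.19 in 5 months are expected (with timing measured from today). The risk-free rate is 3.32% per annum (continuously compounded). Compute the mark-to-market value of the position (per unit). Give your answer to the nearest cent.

PV(remaining dividends) I = 0.50·e^(−0.0332·2/12) + 0.19·e^(−0.0332·5/12) = 0.6846
Current forward F = (S − I)·e^(rT) = (21.81 − 0.6846)·e^(0.0332·10/12) = 21.1254 × 1.028053 = 21.7180
Value (long) = (F − K)·e^(−rT) = (21.7180 − 21.84) × 0.972713 = -0.1187
Value = -kr 0.12

-kr 0.12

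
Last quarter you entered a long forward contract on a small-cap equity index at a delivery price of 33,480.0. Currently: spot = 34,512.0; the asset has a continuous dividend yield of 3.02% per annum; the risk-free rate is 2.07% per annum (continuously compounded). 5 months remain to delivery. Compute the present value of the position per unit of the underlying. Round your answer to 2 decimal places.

887.97

Current fair forward for the remaining 5 months: F = S·e^((r − q)·T), (r − q) = 0.0207 − 0.0302 = -0.0095
F = 34512.0 · e^(-0.0095 × 5/12) = 34512.0 × 0.99604949 = 34375.6600
Value of long forward = (F − K)·e^(−rT) = (34375.6600 − 33480.0) · e^(−0.0207·5/12)
= 895.6600 × 0.99141209 = 887.97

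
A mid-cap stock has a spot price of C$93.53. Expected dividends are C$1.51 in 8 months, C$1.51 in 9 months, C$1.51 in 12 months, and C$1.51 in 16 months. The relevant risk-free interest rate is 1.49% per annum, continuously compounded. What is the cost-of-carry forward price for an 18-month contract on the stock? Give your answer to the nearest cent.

C$89.55

PV(dividends) I = 1.51·e^(−0.0149·8/12) + 1.51·e^(−0.0149·9/12) + 1.51·e^(−0.0149·12/12) + 1.51·e^(−0.0149·16/12)
I = 1.4951 + 1.4932 + 1.4877 + 1.4803 = 5.9563
F = (S − I)·e^(rT) = (93.53 − 5.9563) · e^(0.0149·18/12)
= 87.5737 · e^0.022350 = 87.5737 × 1.022602 = C$89.55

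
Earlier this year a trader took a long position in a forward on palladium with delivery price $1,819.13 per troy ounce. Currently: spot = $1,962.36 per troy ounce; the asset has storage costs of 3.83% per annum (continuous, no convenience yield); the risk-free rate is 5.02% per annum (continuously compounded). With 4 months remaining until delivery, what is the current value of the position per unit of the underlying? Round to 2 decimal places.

$198.63 per troy ounce

Current fair forward for the remaining 4 months: F = S·e^((r + u)·T), (r + u) = 0.0502 + 0.0383 = 0.0885
F = 1962.36 · e^(0.0885 × 4/12) = 1962.36 × 1.02993944 = 2021.1120
Value of long forward = (F − K)·e^(−rT) = (2021.1120 − 1819.13) · e^(−0.0502·4/12)
= 201.9820 × 0.98340589 = 198.63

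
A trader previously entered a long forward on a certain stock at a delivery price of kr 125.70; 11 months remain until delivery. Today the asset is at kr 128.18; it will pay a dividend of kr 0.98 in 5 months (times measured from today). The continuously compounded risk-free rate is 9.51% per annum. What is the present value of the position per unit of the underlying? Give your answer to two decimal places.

PV(remaining dividends) I = 0.98·e^(−0.0951·5/12) = 0.9419
Current forward F = (S − I)·e^(rT) = (128.18 − 0.9419)·e^(0.0951·11/12) = 127.2381 × 1.091088 = 138.8280
Value (long) = (F − K)·e^(−rT) = (138.8280 − 125.70) × 0.916517 = 12.0320
Value = kr 12.03

kr 12.03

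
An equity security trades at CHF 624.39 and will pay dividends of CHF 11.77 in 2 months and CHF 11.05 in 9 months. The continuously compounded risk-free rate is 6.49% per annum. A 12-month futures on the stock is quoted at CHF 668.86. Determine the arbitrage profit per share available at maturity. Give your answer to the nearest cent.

CHF 26.26 per share

PV(dividends) I = 11.77·e^(−0.0649·2/12) + 11.05·e^(−0.0649·9/12) = 22.1684
Fair futures F* = (S − I)·e^(rT) = (624.39 − 22.1684)·e^0.064900 = 602.2216 × 1.067052 = 642.6018
Market CHF 668.86 > fair 642.6018: forward overpriced → cash-and-carry (borrow at r, buy the stock and collect the dividends, short the forward).
Profit at T = |F_mkt − F*| = |668.86 − 642.6018| = CHF 26.26 per share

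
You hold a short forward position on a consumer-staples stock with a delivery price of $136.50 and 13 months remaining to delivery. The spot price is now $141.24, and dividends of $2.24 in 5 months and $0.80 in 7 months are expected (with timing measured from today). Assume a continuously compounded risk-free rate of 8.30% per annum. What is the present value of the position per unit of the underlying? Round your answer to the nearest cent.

-$13.55

PV(remaining dividends) I = 2.24·e^(−0.0830·5/12) + 0.80·e^(−0.0830·7/12) = 2.9260
Current forward F = (S − I)·e^(rT) = (141.24 − 2.9260)·e^(0.0830·13/12) = 138.3140 × 1.094083 = 151.3270
Value (long) = (F − K)·e^(−rT) = (151.3270 − 136.50) × 0.914007 = 13.5520
Short position value = −(long value) = -$13.55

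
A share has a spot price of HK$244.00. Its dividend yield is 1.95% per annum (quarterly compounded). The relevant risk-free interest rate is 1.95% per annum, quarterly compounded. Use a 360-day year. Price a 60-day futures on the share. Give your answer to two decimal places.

HK$244.00

F = S · (1+r/4)^(4T) / (1+q/4)^(4T)
= 244.00 × 1.003247 / 1.003247 = 244.00 × 1.000000
F = HK$244.00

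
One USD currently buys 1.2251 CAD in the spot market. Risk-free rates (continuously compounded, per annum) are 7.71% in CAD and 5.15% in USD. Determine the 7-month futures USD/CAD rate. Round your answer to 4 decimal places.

1.2435

F = S·e^((r_CAD − r_USD)T) = 1.2251 · e^((0.0771 − 0.0515) × 7/12)
= 1.2251 · e^0.014933 = 1.2251 × 1.015045
F = 1.2435 CAD per USD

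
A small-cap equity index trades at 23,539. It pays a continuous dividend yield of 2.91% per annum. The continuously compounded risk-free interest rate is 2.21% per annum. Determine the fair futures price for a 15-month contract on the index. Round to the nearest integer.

23,334

F = S·e^((r − q)T) = 23539 · e^((0.0221 − 0.0291) × 15/12)
= 23539 · e^-0.008750 = 23539 × 0.991288
F = 23,334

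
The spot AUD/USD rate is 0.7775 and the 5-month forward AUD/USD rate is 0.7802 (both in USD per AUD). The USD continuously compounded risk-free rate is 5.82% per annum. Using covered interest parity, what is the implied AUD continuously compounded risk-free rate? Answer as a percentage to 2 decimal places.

4.99%

F = S·e^((r_USD − r_AUD)T) ⇒ r_AUD = r_USD − ln(F/S)/T
ln(0.7802/0.7775) = 0.003467; /(5/12) = 0.008321
r_AUD = 0.0582 − 0.008321 = 0.049879
r_AUD = 4.99%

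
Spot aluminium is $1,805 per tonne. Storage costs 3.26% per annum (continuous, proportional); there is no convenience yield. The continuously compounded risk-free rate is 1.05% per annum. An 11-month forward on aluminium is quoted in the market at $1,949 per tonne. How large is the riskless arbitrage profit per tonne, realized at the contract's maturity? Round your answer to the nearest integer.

$71 per tonne

Fair forward: F* = S·e^(carry·T), with carry = (r + u) = 0.0105 + 0.0326 = 0.0431
F* = 1805 · e^(0.0431 × 11/12) = 1805 · e^0.039508 = 1805 × 1.040299 = $1877.7397
Market $1949 > fair $1877.7397: forward overpriced → cash-and-carry (buy spot, short the forward).
At maturity, profit = |F_mkt − F*| = |1949 − 1877.7397| = $71 per tonne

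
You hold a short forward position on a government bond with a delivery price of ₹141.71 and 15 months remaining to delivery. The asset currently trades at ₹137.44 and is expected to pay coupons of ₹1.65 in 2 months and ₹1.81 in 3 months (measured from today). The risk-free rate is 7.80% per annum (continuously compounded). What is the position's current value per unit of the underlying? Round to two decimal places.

-₹5.49

PV(remaining coupons) I = 1.65·e^(−0.0780·2/12) + 1.81·e^(−0.0780·3/12) = 3.4037
Current forward F = (S − I)·e^(rT) = (137.44 − 3.4037)·e^(0.0780·15/12) = 134.0363 × 1.102411 = 147.7631
Value (long) = (F − K)·e^(−rT) = (147.7631 − 141.71) × 0.907102 = 5.4908
Short position value = −(long value) = -₹5.49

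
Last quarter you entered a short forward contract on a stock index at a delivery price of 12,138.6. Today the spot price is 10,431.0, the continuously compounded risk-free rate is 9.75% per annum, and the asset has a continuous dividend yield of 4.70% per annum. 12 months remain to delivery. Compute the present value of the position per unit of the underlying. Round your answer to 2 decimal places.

Current fair forward for the remaining 12 months: F = S·e^((r − q)·T), (r − q) = 0.0975 − 0.0470 = 0.0505
F = 10431.0 · e^(0.0505 × 12/12) = 10431.0 × 1.05179686 = 10971.2930
Value of long forward = (F − K)·e^(−rT) = (10971.2930 − 12138.6) · e^(−0.0975·12/12)
= -1167.3070 × 0.90710234 = -1058.87
Short position value = −(long value) = 1058.87

1058.87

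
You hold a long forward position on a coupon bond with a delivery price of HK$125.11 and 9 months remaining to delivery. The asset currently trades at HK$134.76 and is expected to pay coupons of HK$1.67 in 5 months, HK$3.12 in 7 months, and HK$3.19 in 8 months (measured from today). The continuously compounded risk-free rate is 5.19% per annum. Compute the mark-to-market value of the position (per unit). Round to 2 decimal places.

PV(remaining coupons) I = 1.67·e^(−0.0519·5/12) + 3.12·e^(−0.0519·7/12) + 3.19·e^(−0.0519·8/12) = 7.7427
Current forward F = (S − I)·e^(rT) = (134.76 − 7.7427)·e^(0.0519·9/12) = 127.0173 × 1.039693 = 132.0590
Value (long) = (F − K)·e^(−rT) = (132.0590 − 125.11) × 0.961823 = 6.6837
Value = HK$6.68

HK$6.68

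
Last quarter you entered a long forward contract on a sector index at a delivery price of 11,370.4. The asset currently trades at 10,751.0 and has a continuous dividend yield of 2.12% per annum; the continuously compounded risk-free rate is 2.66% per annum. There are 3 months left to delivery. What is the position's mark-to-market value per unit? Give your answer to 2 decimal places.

Current fair forward for the remaining 3 months: F = S·e^((r − q)·T), (r − q) = 0.0266 − 0.0212 = 0.0054
F = 10751.0 · e^(0.0054 × 3/12) = 10751.0 × 1.00135091 = 10765.5236
Value of long forward = (F − K)·e^(−rT) = (10765.5236 − 11370.4) · e^(−0.0266·3/12)
= -604.8764 × 0.99337206 = -600.87

-600.87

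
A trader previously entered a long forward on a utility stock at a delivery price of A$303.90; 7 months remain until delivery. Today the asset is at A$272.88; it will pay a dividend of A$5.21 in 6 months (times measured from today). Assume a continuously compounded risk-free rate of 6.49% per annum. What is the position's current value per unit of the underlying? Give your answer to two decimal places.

PV(remaining dividends) I = 5.21·e^(−0.0649·6/12) = 5.0436
Current forward F = (S − I)·e^(rT) = (272.88 − 5.0436)·e^(0.0649·7/12) = 267.8364 × 1.038584 = 278.1706
Value (long) = (F − K)·e^(−rT) = (278.1706 − 303.90) × 0.962849 = -24.7735
Value = -A$24.77

-A$24.77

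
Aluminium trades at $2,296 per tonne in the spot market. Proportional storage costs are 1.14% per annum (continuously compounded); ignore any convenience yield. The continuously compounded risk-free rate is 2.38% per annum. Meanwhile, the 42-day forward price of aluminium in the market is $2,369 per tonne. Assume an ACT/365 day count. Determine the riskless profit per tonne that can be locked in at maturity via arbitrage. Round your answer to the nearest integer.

$64 per tonne

Fair forward: F* = S·e^(carry·T), with carry = (r + u) = 0.0238 + 0.0114 = 0.0352
F* = 2296 · e^(0.0352 × 42/365) = 2296 · e^0.004050 = 2296 × 1.004058 = $2305.3172
Market $2369 > fair $2305.3172: forward overpriced → cash-and-carry (buy spot, short the forward).
At maturity, profit = |F_mkt − F*| = |2369 − 2305.3172| = $64 per tonne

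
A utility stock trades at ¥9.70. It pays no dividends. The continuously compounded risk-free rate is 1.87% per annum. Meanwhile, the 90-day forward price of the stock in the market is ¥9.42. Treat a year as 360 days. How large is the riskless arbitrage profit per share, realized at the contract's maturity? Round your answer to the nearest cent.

Fair forward: F* = S·e^(carry·T), with carry = r = 0.0187
F* = 9.70 · e^(0.0187 × 90/360) = 9.70 · e^0.004675 = 9.70 × 1.004686 = ¥9.7455
Market ¥9.42 < fair ¥9.7455: forward underpriced → reverse cash-and-carry (short spot, go long the forward).
At maturity, profit = |F_mkt − F*| = |9.42 − 9.7455| = ¥0.33 per share

¥0.33 per share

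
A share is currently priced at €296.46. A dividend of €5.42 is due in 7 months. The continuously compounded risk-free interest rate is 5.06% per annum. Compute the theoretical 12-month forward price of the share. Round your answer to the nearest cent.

PV(dividends) I = 5.42·e^(−0.0506·7/12)
I = 5.2624
F = (S − I)·e^(rT) = (296.46 − 5.2624) · e^(0.0506·12/12)
= 291.1976 · e^0.050600 = 291.1976 × 1.051902 = €306.31

€306.31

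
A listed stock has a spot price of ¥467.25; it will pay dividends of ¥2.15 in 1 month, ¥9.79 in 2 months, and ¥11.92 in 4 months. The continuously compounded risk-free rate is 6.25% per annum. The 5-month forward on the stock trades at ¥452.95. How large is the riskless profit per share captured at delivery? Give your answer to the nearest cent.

PV(dividends) I = 2.15·e^(−0.0625·1/12) + 9.79·e^(−0.0625·2/12) + 11.92·e^(−0.0625·4/12) = 23.5016
Fair forward F* = (S − I)·e^(rT) = (467.25 − 23.5016)·e^0.026042 = 443.7484 × 1.026384 = 455.4563
Market ¥452.95 < fair 455.4563: forward underpriced → reverse cash-and-carry (short the stock, invest proceeds at r, pay the dividends, go long the forward).
Profit at T = |F_mkt − F*| = |452.95 − 455.4563| = ¥2.51 per share

¥2.51 per share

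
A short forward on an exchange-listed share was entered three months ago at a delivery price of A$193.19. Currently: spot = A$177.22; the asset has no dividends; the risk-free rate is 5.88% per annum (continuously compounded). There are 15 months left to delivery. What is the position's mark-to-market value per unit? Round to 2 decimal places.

A$2.28

Current fair forward for the remaining 15 months: F = S·e^(r·T), r = 0.0588
F = 177.22 · e^(0.0588 × 15/12) = 177.22 × 1.076269 = 190.7364
Value of long forward = (F − K)·e^(−rT) = (190.7364 − 193.19) · e^(−0.0588·15/12)
= -2.4536 × 0.929136 = -2.28
Short position value = −(long value) = A$2.28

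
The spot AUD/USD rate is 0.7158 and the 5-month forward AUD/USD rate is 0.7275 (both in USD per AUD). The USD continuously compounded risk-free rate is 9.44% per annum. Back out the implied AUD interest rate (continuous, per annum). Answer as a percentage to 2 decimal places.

F = S·e^((r_USD − r_AUD)T) ⇒ r_AUD = r_USD − ln(F/S)/T
ln(0.7275/0.7158) = 0.016213; /(5/12) = 0.038911
r_AUD = 0.0944 − 0.038911 = 0.055489
r_AUD = 5.55%

5.55%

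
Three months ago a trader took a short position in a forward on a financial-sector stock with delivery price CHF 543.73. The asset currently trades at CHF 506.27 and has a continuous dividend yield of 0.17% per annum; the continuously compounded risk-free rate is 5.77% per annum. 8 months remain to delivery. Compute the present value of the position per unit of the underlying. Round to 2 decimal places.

CHF 17.52

Current fair forward for the remaining 8 months: F = S·e^((r − q)·T), (r − q) = 0.0577 − 0.0017 = 0.0560
F = 506.27 · e^(0.0560 × 8/12) = 506.27 × 1.038039 = 525.5280
Value of long forward = (F − K)·e^(−rT) = (525.5280 − 543.73) · e^(−0.0577·8/12)
= -18.2020 × 0.962264 = -17.52
Short position value = −(long value) = CHF 17.52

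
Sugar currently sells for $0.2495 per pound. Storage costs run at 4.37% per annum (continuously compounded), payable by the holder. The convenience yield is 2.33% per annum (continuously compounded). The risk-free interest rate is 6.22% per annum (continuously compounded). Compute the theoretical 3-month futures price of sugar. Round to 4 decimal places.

$0.2547 per pound

Net carry = r + u − y = 0.0622 + 0.0437 − 0.0233 = 0.0826
F = S·e^((r+u−y)T) = 0.2495 · e^(0.0826 × 3/12) = 0.2495 · e^0.020650
= 0.2495 × 1.020865 = $0.2547 per pound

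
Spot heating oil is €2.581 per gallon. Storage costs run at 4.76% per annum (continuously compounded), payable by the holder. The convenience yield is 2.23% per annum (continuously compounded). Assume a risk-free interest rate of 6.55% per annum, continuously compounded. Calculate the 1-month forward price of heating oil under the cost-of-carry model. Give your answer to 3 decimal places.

€2.601 per gallon

Net carry = r + u − y = 0.0655 + 0.0476 − 0.0223 = 0.0908
F = S·e^((r+u−y)T) = 2.581 · e^(0.0908 × 1/12) = 2.581 · e^0.007567
= 2.581 × 1.007596 = €2.601 per gallon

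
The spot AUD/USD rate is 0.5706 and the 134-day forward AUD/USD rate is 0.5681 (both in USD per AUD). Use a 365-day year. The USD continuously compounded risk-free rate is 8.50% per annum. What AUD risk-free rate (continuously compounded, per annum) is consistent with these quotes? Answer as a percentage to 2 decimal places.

F = S·e^((r_USD − r_AUD)T) ⇒ r_AUD = r_USD − ln(F/S)/T
ln(0.5681/0.5706) = -0.004391; /(134/365) = -0.011961
r_AUD = 0.0850 + 0.011961 = 0.096961
r_AUD = 9.70%

9.70%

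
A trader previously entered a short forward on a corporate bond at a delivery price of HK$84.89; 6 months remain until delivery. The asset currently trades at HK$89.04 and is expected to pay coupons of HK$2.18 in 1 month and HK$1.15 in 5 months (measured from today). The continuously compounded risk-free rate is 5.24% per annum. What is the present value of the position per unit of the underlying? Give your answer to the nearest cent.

PV(remaining coupons) I = 2.18·e^(−0.0524·1/12) + 1.15·e^(−0.0524·5/12) = 3.2957
Current forward F = (S − I)·e^(rT) = (89.04 − 3.2957)·e^(0.0524·6/12) = 85.7443 × 1.026546 = 88.0205
Value (long) = (F − K)·e^(−rT) = (88.0205 − 84.89) × 0.974140 = 3.0495
Short position value = −(long value) = -HK$3.05

-HK$3.05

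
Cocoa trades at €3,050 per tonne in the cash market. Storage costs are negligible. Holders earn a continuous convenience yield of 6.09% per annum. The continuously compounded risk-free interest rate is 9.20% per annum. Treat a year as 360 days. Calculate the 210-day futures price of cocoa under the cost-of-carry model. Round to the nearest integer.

Net carry = r + u − y = 0.0920 + 0.0000 − 0.0609 = 0.0311
F = S·e^((r+u−y)T) = 3050 · e^(0.0311 × 210/360) = 3050 · e^0.018142
= 3050 × 1.018308 = €3,106 per tonne

€3,106 per tonne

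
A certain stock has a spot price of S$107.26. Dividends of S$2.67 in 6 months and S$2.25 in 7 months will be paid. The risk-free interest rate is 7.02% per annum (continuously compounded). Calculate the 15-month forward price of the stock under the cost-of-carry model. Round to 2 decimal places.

S$111.93

PV(dividends) I = 2.67·e^(−0.0702·6/12) + 2.25·e^(−0.0702·7/12)
I = 2.5779 + 2.1597 = 4.7376
F = (S − I)·e^(rT) = (107.26 − 4.7376) · e^(0.0702·15/12)
= 102.5224 · e^0.087750 = 102.5224 × 1.091715 = S$111.93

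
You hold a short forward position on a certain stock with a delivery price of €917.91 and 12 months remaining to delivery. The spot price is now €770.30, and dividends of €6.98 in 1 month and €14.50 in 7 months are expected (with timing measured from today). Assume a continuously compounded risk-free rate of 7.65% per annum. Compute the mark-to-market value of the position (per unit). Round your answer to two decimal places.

PV(remaining dividends) I = 6.98·e^(−0.0765·1/12) + 14.50·e^(−0.0765·7/12) = 20.8028
Current forward F = (S − I)·e^(rT) = (770.30 − 20.8028)·e^(0.0765·12/12) = 749.4972 × 1.079502 = 809.0837
Value (long) = (F − K)·e^(−rT) = (809.0837 − 917.91) × 0.926353 = -100.8116
Short position value = −(long value) = €100.81

€100.81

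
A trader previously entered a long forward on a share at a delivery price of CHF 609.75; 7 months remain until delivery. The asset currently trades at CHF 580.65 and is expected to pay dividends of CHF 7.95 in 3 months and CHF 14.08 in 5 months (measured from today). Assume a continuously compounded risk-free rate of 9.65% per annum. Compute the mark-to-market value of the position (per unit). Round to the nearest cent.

-CHF 17.01

PV(remaining dividends) I = 7.95·e^(−0.0965·3/12) + 14.08·e^(−0.0965·5/12) = 21.2856
Current forward F = (S − I)·e^(rT) = (580.65 − 21.2856)·e^(0.0965·7/12) = 559.3644 × 1.057906 = 591.7550
Value (long) = (F − K)·e^(−rT) = (591.7550 − 609.75) × 0.945263 = -17.0100
Value = -CHF 17.01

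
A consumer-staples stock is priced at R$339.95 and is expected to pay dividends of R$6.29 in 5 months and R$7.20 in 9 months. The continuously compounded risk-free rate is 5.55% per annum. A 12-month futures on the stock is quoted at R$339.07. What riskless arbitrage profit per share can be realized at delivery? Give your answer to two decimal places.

PV(dividends) I = 6.29·e^(−0.0555·5/12) + 7.20·e^(−0.0555·9/12) = 13.0527
Fair futures F* = (S − I)·e^(rT) = (339.95 − 13.0527)·e^0.055500 = 326.8973 × 1.057069 = 345.5530
Market R$339.07 < fair 345.5530: forward underpriced → reverse cash-and-carry (short the stock, invest proceeds at r, pay the dividends, go long the forward).
Profit at T = |F_mkt − F*| = |339.07 − 345.5530| = R$6.48 per share

R$6.48 per share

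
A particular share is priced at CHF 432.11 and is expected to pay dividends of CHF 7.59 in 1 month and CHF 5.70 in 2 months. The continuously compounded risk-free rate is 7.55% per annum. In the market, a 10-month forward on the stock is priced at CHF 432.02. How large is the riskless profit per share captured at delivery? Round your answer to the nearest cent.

PV(dividends) I = 7.59·e^(−0.0755·1/12) + 5.70·e^(−0.0755·2/12) = 13.1711
Fair forward F* = (S − I)·e^(rT) = (432.11 − 13.1711)·e^0.062917 = 418.9389 × 1.064938 = 446.1440
Market CHF 432.02 < fair 446.1440: forward underpriced → reverse cash-and-carry (short the stock, invest proceeds at r, pay the dividends, go long the forward).
Profit at T = |F_mkt − F*| = |432.02 − 446.1440| = CHF 14.12 per share

CHF 14.12 per share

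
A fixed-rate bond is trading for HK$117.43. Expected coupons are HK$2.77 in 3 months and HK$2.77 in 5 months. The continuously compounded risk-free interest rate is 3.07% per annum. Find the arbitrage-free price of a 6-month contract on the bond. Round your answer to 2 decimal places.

PV(coupons) I = 2.77·e^(−0.0307·3/12) + 2.77·e^(−0.0307·5/12)
I = 2.7488 + 2.7348 = 5.4836
F = (S − I)·e^(rT) = (117.43 − 5.4836) · e^(0.0307·6/12)
= 111.9464 · e^0.015350 = 111.9464 × 1.015468 = HK$113.68

HK$113.68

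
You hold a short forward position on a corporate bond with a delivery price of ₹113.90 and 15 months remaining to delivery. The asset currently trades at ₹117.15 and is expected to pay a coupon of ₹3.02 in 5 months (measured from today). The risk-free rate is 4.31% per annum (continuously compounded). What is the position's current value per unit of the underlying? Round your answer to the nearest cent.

-₹6.26

PV(remaining coupons) I = 3.02·e^(−0.0431·5/12) = 2.9662
Current forward F = (S − I)·e^(rT) = (117.15 − 2.9662)·e^(0.0431·15/12) = 114.1838 × 1.055353 = 120.5042
Value (long) = (F − K)·e^(−rT) = (120.5042 − 113.90) × 0.947551 = 6.2578
Short position value = −(long value) = -₹6.26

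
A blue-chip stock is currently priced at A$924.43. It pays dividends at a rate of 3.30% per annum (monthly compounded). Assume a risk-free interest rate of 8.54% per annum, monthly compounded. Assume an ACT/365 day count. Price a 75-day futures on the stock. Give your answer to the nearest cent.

F = S · (1+r/12)^(12T) / (1+q/12)^(12T)
= 924.43 × 1.017640 / 1.006794 = 924.43 × 1.010773
F = A$934.39

A$934.39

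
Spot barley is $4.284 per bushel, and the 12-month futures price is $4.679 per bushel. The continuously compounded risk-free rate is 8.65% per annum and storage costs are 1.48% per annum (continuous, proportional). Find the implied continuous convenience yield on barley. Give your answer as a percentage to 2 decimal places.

1.31%

F = S·e^((r+u−y)T) ⇒ (r+u−y) = ln(F/S)/T
ln(4.679/4.284) = 0.088197; /T ⇒ 0.088197
y = r + u − ln(F/S)/T = 0.0865 + 0.0148 − 0.088197 = 0.013103
y = 1.31%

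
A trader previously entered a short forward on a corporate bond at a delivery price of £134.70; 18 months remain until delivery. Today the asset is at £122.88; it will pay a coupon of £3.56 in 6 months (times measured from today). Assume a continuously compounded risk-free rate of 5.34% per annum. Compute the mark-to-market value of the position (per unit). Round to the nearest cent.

£4.92

PV(remaining coupons) I = 3.56·e^(−0.0534·6/12) = 3.4662
Current forward F = (S − I)·e^(rT) = (122.88 − 3.4662)·e^(0.0534·18/12) = 119.4138 × 1.083395 = 129.3723
Value (long) = (F − K)·e^(−rT) = (129.3723 − 134.70) × 0.923024 = -4.9176
Short position value = −(long value) = £4.92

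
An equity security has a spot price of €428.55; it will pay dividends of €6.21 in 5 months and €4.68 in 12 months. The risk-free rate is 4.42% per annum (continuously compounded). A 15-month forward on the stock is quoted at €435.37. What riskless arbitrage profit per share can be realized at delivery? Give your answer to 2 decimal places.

€6.35 per share

PV(dividends) I = 6.21·e^(−0.0442·5/12) + 4.68·e^(−0.0442·12/12) = 10.5743
Fair forward F* = (S − I)·e^(rT) = (428.55 − 10.5743)·e^0.055250 = 417.9757 × 1.056805 = 441.7188
Market €435.37 < fair 441.7188: forward underpriced → reverse cash-and-carry (short the stock, invest proceeds at r, pay the dividends, go long the forward).
Profit at T = |F_mkt − F*| = |435.37 − 441.7188| = €6.35 per share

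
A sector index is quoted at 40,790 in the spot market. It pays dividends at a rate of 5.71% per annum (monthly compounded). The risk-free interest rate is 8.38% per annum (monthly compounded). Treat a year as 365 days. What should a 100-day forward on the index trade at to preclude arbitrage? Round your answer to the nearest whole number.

41,088

F = S · (1+r/12)^(12T) / (1+q/12)^(12T)
= 40790 × 1.023143 / 1.015729 = 40790 × 1.007299
F = 41,088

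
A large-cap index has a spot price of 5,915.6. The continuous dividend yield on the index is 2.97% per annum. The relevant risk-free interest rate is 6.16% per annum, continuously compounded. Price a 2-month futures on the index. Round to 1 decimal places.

5,947.1

F = S·e^((r − q)T) = 5915.6 · e^((0.0616 − 0.0297) × 2/12)
= 5915.6 · e^0.005317 = 5915.6 × 1.005331
F = 5,947.1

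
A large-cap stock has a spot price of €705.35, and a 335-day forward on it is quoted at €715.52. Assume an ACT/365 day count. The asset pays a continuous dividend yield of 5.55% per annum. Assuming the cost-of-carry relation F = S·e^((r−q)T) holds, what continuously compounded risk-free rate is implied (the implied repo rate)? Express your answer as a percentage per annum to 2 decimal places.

From F = S·e^((r−q)T): (r − q) = ln(F/S)/T
ln(715.52/705.35) = ln(1.014418) = 0.014315
(r − q) = 0.014315 / (335/365) = 0.015597
r = ln(F/S)/T + q = 0.015597 + 0.0555 = 0.071097
r = 7.11%

7.11%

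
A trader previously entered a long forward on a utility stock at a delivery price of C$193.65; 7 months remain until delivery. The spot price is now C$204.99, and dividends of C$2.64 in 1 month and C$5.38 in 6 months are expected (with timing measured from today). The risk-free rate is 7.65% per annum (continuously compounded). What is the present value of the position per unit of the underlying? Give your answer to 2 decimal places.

PV(remaining dividends) I = 2.64·e^(−0.0765·1/12) + 5.38·e^(−0.0765·6/12) = 7.8013
Current forward F = (S − I)·e^(rT) = (204.99 − 7.8013)·e^(0.0765·7/12) = 197.1887 × 1.045636 = 206.1876
Value (long) = (F − K)·e^(−rT) = (206.1876 − 193.65) × 0.956356 = 11.9904
Value = C$11.99

C$11.99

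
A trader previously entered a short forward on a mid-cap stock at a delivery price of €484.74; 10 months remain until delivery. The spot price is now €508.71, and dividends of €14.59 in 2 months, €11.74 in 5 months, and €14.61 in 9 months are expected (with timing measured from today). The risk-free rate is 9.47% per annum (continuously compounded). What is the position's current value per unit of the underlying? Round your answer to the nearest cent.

PV(remaining dividends) I = 14.59·e^(−0.0947·2/12) + 11.74·e^(−0.0947·5/12) + 14.61·e^(−0.0947·9/12) = 39.2556
Current forward F = (S − I)·e^(rT) = (508.71 − 39.2556)·e^(0.0947·10/12) = 469.4544 × 1.082114 = 508.0032
Value (long) = (F − K)·e^(−rT) = (508.0032 − 484.74) × 0.924117 = 21.4979
Short position value = −(long value) = -€21.50

-€21.50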